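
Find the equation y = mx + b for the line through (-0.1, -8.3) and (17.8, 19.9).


m = (28.2)/(17.9) = 1.5754
b = y1 - m*x1 = -8.3 - (28.2*(-0.1))/(17.9) = -8.3 + 0.1575 = -8.1425

y = 1.5754x - 8.1425


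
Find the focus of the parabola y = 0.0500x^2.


a = 0.0500
4a = 0.2000
focus = (0, 1/0.2000) = (0, 5.0000)

Focus = (0, 5.0000)


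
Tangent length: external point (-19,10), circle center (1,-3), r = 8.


d = sqrt((-19-1)^2 + (10+ 3)^2) = sqrt(400+169) = 23.8537
L = sqrt(569.0000 - 64) = sqrt(505.0000) = 22.4722

22.4722


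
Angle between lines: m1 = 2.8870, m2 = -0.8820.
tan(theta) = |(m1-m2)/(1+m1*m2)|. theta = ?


m1-m2 = 3.769
1+m1*m2 = -1.546334
tan(theta) = |3.769/(-1.546334)| = 2.437378
theta = arctan(|3.769/(-1.546334)|) = 67.6928 degrees (acute angle)

67.6928 degrees


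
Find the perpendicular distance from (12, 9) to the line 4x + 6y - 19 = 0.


|4*12 + 6*9 - 19| = |83| = 83
sqrt(16 + 36) = sqrt(52) = 7.2111
d = 83/sqrt(52) = 11.5100

11.5100


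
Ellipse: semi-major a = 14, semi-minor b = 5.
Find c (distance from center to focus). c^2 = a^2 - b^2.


c^2 = 14^2 - 5^2 = 196 - 25 = 171
c = sqrt(171) = 13.0767

c = 13.0767


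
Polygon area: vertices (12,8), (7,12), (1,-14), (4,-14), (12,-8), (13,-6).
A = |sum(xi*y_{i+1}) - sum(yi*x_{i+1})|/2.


sum(xi*y_{i+1}) = 12*12 + 7*(-14) + 1*(-14) + 4*(-8) + 12*(-6) + 13*8 = 32
sum(yi*x_{i+1}) = 8*7 + 12*1 - 14*4 - 14*12 - 8*13 - 6*12 = -332
Area = |32 + 332|/2 = 364/2 = 182.0000

182.0000 sq units


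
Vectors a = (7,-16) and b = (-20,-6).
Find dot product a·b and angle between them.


a·b = 7*(-20) - 16*(-6) = -140 + 96 = -44
|a| = sqrt(49+256) = 17.4642
|b| = sqrt(400+36) = 20.8806
cos(theta) = -44/(sqrt(305)*sqrt(436)) = -44/sqrt(132980) = -0.120659
theta = arccos(-44/sqrt(132980)) = 96.9301 degrees

a·b = -44, theta = 96.9301 deg


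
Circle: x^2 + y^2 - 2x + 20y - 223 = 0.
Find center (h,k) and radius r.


h = -D/2 = 2/2 = 1
k = -E/2 = -20/2 = -10
r^2 = h^2 + k^2 - F = 1 + 100 + 223 = 324
r = 18

Center (1, -10), radius = 18


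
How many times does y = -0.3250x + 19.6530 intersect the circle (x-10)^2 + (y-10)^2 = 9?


Substitute y = -0.3250x + 19.6530: (x-10)^2 + (-0.3250x+19.6530-10)^2 = 9
Expand to Ax^2 + Bx + C = 0, where b-k = 9.653
A = 1+m^2 = 1.105625
B = 2(m(b-k) - h) = 2(-0.3250*9.653 - 10) = -26.27445
C = h^2 + (b-k)^2 - r^2 = 100 + 93.180409 - 9 = 184.180409
disc = B^2-4AC = 690.3467 - 814.5379 = -124.1912
disc < 0

0 intersection points


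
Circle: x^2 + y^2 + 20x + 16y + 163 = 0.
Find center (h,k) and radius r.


h = -D/2 = -20/2 = -10
k = -E/2 = -16/2 = -8
r^2 = h^2 + k^2 - F = 100 + 64 - 163 = 1
r = 1

Center (-10, -8), radius = 1


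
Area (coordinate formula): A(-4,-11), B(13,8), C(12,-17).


-4*(8+ 17) = -100
13*(-17+ 11) = -78
12*(-11-8) = -228
sum = -406
Area = |-406|/2 = 203.0000

203.0000 sq units


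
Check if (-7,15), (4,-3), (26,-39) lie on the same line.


-7*(-3+ 39) + 4*(-39-15) + 26*(15+ 3)
= -252 - 216 + 468 = 0

Yes, collinear (determinant = 0)


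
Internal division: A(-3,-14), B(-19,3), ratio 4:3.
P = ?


Px = (4*(-19) + 3*(-3))/7 = -85/7 = -12.1429
Py = (4*3 + 3*(-14))/7 = -30/7 = -4.2857

P = (-12.1429, -4.2857)


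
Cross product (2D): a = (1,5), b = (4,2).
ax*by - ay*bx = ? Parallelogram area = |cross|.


cross = 1*2 - 5*4 = 2 - 20 = -18
Parallelogram area = |-18| = 18

cross = -18, parallelogram area = 18


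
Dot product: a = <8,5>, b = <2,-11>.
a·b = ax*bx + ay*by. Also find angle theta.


a·b = 8*2 + 5*(-11) = 16 - 55 = -39
|a| = sqrt(64+25) = 9.4340
|b| = sqrt(4+121) = 11.1803
cos(theta) = -39/(sqrt(89)*sqrt(125)) = -39/sqrt(11125) = -0.369755
theta = arccos(-39/sqrt(11125)) = 111.7005 degrees

a·b = -39, theta = 111.7005 deg


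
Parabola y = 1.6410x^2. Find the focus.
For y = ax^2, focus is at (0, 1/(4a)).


a = 1.6410
4a = 6.5640
focus = (0, 1/6.5640) = (0, 0.1523)

Focus = (0, 0.1523)


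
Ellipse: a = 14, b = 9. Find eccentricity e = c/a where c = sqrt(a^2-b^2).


c = sqrt(196-81) = sqrt(115) = 10.7238
e = c/a = sqrt(115)/14 = 0.7660

e = 0.7660


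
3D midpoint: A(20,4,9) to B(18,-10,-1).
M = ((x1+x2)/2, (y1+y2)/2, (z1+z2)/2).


Mx = (20+18)/2 = 19.0000
My = (4- 10)/2 = -3.0000
Mz = (9- 1)/2 = 4.0000

M = (19.0000, -3.0000, 4.0000)


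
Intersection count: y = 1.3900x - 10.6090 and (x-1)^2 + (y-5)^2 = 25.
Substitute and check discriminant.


Substitute y = 1.3900x - 10.6090: (x-1)^2 + (1.3900x- 10.6090-5)^2 = 25
Expand to Ax^2 + Bx + C = 0, where b-k = -15.609
A = 1+m^2 = 2.9321
B = 2(m(b-k) - h) = 2(1.3900*(-15.609) - 1) = -45.39302
C = h^2 + (b-k)^2 - r^2 = 1 + 243.640881 - 25 = 219.640881
disc = B^2-4AC = 2060.5263 - 2576.0361 = -515.5098
disc < 0

0 intersection points


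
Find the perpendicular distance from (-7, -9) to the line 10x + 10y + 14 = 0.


|10*(-7) + 10*(-9) + 14| = |-146| = 146
sqrt(100 + 100) = sqrt(200) = 14.1421
d = 146/sqrt(200) = 10.3238

10.3238


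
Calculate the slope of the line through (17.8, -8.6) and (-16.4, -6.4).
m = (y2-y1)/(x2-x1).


dy = -6.4 + 8.6 = 2.2
dx = -16.4 - 17.8 = -34.2
m = 2.2/(-34.2) = -0.0643

m = -0.0643


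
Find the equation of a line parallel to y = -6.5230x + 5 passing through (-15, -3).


Parallel lines have equal slopes.
m2 = -6.5230
b2 = -3 + 6.5230*(-15) = -100.8450

y = -6.5230x - 100.8450


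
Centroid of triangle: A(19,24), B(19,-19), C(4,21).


Gx = (19+19+4)/3 = 42/3 = 14.0000
Gy = (24- 19+21)/3 = 26/3 = 8.6667

G = (14.0000, 8.6667)


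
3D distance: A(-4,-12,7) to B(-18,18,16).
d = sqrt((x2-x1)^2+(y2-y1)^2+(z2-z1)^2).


dx=-14, dy=30, dz=9
d = sqrt(196+900+81) = sqrt(1177) = 34.3074

34.3074


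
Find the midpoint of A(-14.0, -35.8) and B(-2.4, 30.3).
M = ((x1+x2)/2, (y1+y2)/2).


Mx = (-14.0 - 2.4)/2 = -16.4/2 = -8.2000
My = (-35.8 + 30.3)/2 = -5.5/2 = -2.7500

(-8.2000, -2.7500)


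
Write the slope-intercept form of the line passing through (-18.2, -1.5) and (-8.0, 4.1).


m = (5.6)/(10.2) = 0.5490
b = y1 - m*x1 = -1.5 - (5.6*(-18.2))/(10.2) = -1.5 + 9.9922 = 8.4922

y = 0.5490x + 8.4922


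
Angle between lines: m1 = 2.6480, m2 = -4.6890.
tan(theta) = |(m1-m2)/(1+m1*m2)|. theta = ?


m1-m2 = 7.337
1+m1*m2 = -11.416472
tan(theta) = |7.337/(-11.416472)| = 0.642668
theta = arctan(|7.337/(-11.416472)|) = 32.7276 degrees (acute angle)

32.7276 degrees


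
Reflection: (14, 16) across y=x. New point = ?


Reflection rule for y=x: (y, x)
(14, 16) -> (16, 14)

(16, 14)


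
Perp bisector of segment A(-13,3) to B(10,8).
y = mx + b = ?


Midpoint = (-1.5, 5.5)
Slope of AB = dy/dx = 5/23 = 0.2174
Perp slope = -dx/dy = -23/5 = -4.6000
b = My - (perp slope)*Mx = 5.5 + (23*(-1.5))/5 = 5.5 - 6.9000 = -1.4000

y = -4.6000x - 1.4000


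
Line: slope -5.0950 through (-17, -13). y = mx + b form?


y + 13 = -5.0950(x + 17)
y = -5.0950x - 13 + 5.0950*(-17)
y = -5.0950x - 99.6150

y = -5.0950x - 99.6150


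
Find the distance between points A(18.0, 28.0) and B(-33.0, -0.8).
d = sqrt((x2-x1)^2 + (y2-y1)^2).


dx = -33.0 - 18.0 = -51.0
dy = -0.8 - 28.0 = -28.8
d = sqrt(2601.0 + 829.44) = sqrt(3430.44) = 58.5700

58.5700


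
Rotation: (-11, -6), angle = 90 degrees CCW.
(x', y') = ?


cos(90) = 0, sin(90) = 1
x' = -11*0 + 6*1 = 6
y' = -11*1 - 6*0 = -11

(6, -11)


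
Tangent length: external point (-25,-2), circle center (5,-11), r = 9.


d = sqrt((-25-5)^2 + (-2+ 11)^2) = sqrt(900+81) = 31.3209
L = sqrt(981.0000 - 81) = sqrt(900.0000) = 30.0000

30.0000


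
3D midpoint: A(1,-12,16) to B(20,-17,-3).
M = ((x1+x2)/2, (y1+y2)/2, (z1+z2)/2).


Mx = (1+20)/2 = 10.5000
My = (-12- 17)/2 = -14.5000
Mz = (16- 3)/2 = 6.5000

M = (10.5000, -14.5000, 6.5000)


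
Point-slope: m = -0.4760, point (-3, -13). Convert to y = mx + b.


y + 13 = -0.4760(x + 3)
y = -0.4760x - 13 + 0.4760*(-3)
y = -0.4760x - 14.4280

y = -0.4760x - 14.4280


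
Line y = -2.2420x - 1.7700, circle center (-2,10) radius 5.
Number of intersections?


Substitute y = -2.2420x - 1.7700: (x+ 2)^2 + (-2.2420x- 1.7700-10)^2 = 25
Expand to Ax^2 + Bx + C = 0, where b-k = -11.77
A = 1+m^2 = 6.026564
B = 2(m(b-k) - h) = 2(-2.2420*(-11.77) + 2) = 56.77668
C = h^2 + (b-k)^2 - r^2 = 4 + 138.5329 - 25 = 117.5329
disc = B^2-4AC = 3223.5914 - 2833.2782 = 390.3132
disc > 0

2 intersection points


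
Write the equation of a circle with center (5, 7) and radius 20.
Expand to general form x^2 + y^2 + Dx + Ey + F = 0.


(x-5)^2 + (y-7)^2 = 20^2
D = -2h = -10, E = -2k = -14
F = h^2+k^2-r^2 = 25+49-400 = -326

x^2 + y^2 - 10x - 14y - 326 = 0


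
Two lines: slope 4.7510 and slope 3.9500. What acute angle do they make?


m1-m2 = 0.801
1+m1*m2 = 19.76645
tan(theta) = |0.801/19.76645| = 0.040523
theta = arctan(|0.801/19.76645|) = 2.3205 degrees (acute angle)

2.3205 degrees


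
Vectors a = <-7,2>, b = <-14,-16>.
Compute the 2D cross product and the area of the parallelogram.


cross = -7*(-16) - 2*(-14) = 112 + 28 = 140
Parallelogram area = |140| = 140

cross = 140, parallelogram area = 140


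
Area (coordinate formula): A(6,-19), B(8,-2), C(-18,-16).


6*(-2+ 16) = 84
8*(-16+ 19) = 24
-18*(-19+ 2) = 306
sum = 414
Area = |414|/2 = 207.0000

207.0000 sq units


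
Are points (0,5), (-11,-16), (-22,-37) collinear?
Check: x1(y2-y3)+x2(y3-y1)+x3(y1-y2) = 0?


0*(-16+ 37) - 11*(-37-5) - 22*(5+ 16)
= 0 + 462 - 462 = 0

Yes, collinear (determinant = 0)


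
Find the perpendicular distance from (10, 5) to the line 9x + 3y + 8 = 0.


|9*10 + 3*5 + 8| = |113| = 113
sqrt(81 + 9) = sqrt(90) = 9.4868
d = 113/sqrt(90) = 11.9112

11.9112


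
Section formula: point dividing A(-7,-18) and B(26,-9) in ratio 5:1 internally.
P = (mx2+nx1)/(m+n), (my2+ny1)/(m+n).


Px = (5*26 + 1*(-7))/6 = 123/6 = 20.5000
Py = (5*(-9) + 1*(-18))/6 = -63/6 = -10.5000

P = (20.5000, -10.5000)


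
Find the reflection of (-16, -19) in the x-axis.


Reflection rule for x-axis: (x, -y)
(-16, -19) -> (-16, 19)

(-16, 19)


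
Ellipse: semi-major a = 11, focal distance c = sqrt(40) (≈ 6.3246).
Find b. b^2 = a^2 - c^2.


b^2 = 11^2 - (sqrt(40))^2 = 121 - 40 = 81
b = sqrt(81) = 9

b = 9


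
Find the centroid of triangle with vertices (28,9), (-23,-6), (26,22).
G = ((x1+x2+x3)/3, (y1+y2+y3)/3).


Gx = (28- 23+26)/3 = 31/3 = 10.3333
Gy = (9- 6+22)/3 = 25/3 = 8.3333

G = (10.3333, 8.3333)


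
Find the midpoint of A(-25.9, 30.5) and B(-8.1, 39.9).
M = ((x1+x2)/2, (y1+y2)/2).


Mx = (-25.9 - 8.1)/2 = -34.0/2 = -17.0000
My = (30.5 + 39.9)/2 = 70.4/2 = 35.2000

(-17.0000, 35.2000)


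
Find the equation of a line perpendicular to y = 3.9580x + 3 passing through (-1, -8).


Perpendicular slope = -1/m1 = -1/3.9580 = -0.2527
b2 = y0 - m2*x0 = -8 - 1/3.9580 = -8 - 0.2527 = -8.2527

y = -0.2527x - 8.2527


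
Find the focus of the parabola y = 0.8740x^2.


a = 0.8740
4a = 3.4960
focus = (0, 1/3.4960) = (0, 0.2860)

Focus = (0, 0.2860)


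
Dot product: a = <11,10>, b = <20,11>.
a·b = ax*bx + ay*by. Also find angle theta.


a·b = 11*20 + 10*11 = 220 + 110 = 330
|a| = sqrt(121+100) = 14.8661
|b| = sqrt(400+121) = 22.8254
cos(theta) = 330/(sqrt(221)*sqrt(521)) = 330/sqrt(115141) = 0.972521
theta = arccos(330/sqrt(115141)) = 13.4629 degrees

a·b = 330, theta = 13.4629 deg


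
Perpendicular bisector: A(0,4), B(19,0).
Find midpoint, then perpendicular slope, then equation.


Midpoint = (9.5, 2)
Slope of AB = dy/dx = -4/19 = -0.2105
Perp slope = -dx/dy = 19/4 = 4.7500
b = My - (perp slope)*Mx = 2 + (19*9.5)/(-4) = 2 - 45.1250 = -43.1250

y = 4.7500x - 43.1250


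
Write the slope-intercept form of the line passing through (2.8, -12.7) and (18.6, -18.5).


m = (-5.8)/(15.8) = -0.3671
b = y1 - m*x1 = -12.7 - (-5.8*2.8)/(15.8) = -12.7 + 1.0278 = -11.6722

y = -0.3671x - 11.6722


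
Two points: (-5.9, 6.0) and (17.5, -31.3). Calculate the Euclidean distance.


dx = 17.5 + 5.9 = 23.4
dy = -31.3 - 6.0 = -37.3
d = sqrt(547.56 + 1391.29) = sqrt(1938.85) = 44.0324

44.0324


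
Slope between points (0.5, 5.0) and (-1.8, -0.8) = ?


dy = -0.8 - 5.0 = -5.8
dx = -1.8 - 0.5 = -2.3
m = -5.8/(-2.3) = 2.5217

m = 2.5217


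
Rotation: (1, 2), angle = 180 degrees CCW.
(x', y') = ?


cos(180) = -1, sin(180) = 0
x' = 1*(-1) - 2*0 = -1
y' = 1*0 + 2*(-1) = -2

(-1, -2)


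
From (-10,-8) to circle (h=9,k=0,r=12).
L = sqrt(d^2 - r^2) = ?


d = sqrt((-10-9)^2 + (-8-0)^2) = sqrt(361+64) = 20.6155
L = sqrt(425.0000 - 144) = sqrt(281.0000) = 16.7631

16.7631


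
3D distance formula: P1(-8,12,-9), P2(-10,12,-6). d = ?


dx=-2, dy=0, dz=3
d = sqrt(4+0+9) = sqrt(13) = 3.6056

3.6056


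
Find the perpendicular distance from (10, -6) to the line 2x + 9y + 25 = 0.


|2*10 + 9*(-6) + 25| = |-9| = 9
sqrt(4 + 81) = sqrt(85) = 9.2195
d = 9/sqrt(85) = 0.9762

0.9762


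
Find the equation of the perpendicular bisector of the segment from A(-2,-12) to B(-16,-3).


Midpoint = (-9, -7.5)
Slope of AB = dy/dx = 9/(-14) = -0.6429
Perp slope = -dx/dy = 14/9 = 1.5556
b = My - (perp slope)*Mx = -7.5 + (-14*(-9))/9 = -7.5 + 14.0000 = 6.5000

y = 1.5556x + 6.5000


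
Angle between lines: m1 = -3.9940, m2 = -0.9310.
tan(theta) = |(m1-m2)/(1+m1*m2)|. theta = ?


m1-m2 = -3.063
1+m1*m2 = 4.718414
tan(theta) = |-3.063/4.718414| = 0.649159
theta = arctan(|-3.063/4.718414|) = 32.9900 degrees (acute angle)

32.9900 degrees


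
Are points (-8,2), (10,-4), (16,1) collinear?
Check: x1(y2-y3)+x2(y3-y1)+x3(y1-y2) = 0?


-8*(-4-1) + 10*(1-2) + 16*(2+ 4)
= 40 - 10 + 96 = 126

No, not collinear (determinant = 126)


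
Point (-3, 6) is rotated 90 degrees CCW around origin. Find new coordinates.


cos(90) = 0, sin(90) = 1
x' = -3*0 - 6*1 = -6
y' = -3*1 + 6*0 = -3

(-6, -3)


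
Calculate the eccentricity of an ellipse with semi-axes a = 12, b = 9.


c = sqrt(144-81) = sqrt(63) = 7.9373
e = c/a = sqrt(63)/12 = 0.6614

e = 0.6614


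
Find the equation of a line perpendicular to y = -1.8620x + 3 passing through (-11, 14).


Perpendicular slope = -1/m1 = -1/(-1.8620) = 0.5371
b2 = y0 - m2*x0 = 14 - 11/(-1.8620) = 14 + 5.9076 = 19.9076

y = 0.5371x + 19.9076


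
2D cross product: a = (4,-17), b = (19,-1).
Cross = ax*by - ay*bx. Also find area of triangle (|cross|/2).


cross = 4*(-1) + 17*19 = -4 + 323 = 319
Triangle area = |319|/2 = 319/2 = 159.5000

cross = 319, triangle area = 159.5000


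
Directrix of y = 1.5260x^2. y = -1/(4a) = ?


a = 1.5260
1/(4a) = 0.1638
directrix: y = -0.1638 = -0.1638

y = -0.1638


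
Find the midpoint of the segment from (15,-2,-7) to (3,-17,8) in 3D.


Mx = (15+3)/2 = 9.0000
My = (-2- 17)/2 = -9.5000
Mz = (-7+8)/2 = 0.5000

M = (9.0000, -9.5000, 0.5000)


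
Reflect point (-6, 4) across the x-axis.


Reflection rule for x-axis: (x, -y)
(-6, 4) -> (-6, -4)

(-6, -4)


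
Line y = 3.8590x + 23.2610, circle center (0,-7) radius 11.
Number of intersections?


Substitute y = 3.8590x + 23.2610: (x-0)^2 + (3.8590x+23.2610+ 7)^2 = 121
Expand to Ax^2 + Bx + C = 0, where b-k = 30.261
A = 1+m^2 = 15.891881
B = 2(m(b-k) - h) = 2(3.8590*30.261 - 0) = 233.554398
C = h^2 + (b-k)^2 - r^2 = 0 + 915.728121 - 121 = 794.728121
disc = B^2-4AC = 54547.6568 - 50518.8989 = 4028.7579
disc > 0

2 intersection points


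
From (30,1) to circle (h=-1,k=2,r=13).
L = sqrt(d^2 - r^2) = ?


d = sqrt((30+ 1)^2 + (1-2)^2) = sqrt(961+1) = 31.0161
L = sqrt(962.0000 - 169) = sqrt(793.0000) = 28.1603

28.1603


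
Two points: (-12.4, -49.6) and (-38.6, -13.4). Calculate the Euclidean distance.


dx = -38.6 + 12.4 = -26.2
dy = -13.4 + 49.6 = 36.2
d = sqrt(686.44 + 1310.44) = sqrt(1996.88) = 44.6865

44.6865


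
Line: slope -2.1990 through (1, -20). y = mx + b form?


y + 20 = -2.1990(x - 1)
y = -2.1990x - 20 + 2.1990*1
y = -2.1990x - 17.8010

y = -2.1990x - 17.8010


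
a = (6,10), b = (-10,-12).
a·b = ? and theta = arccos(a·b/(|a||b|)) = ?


a·b = 6*(-10) + 10*(-12) = -60 - 120 = -180
|a| = sqrt(36+100) = 11.6619
|b| = sqrt(100+144) = 15.6205
cos(theta) = -180/(sqrt(136)*sqrt(244)) = -180/sqrt(33184) = -0.988116
theta = arccos(-180/sqrt(33184)) = 171.1582 degrees

a·b = -180, theta = 171.1582 deg


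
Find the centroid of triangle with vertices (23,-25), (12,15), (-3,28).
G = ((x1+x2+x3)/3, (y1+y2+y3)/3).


Gx = (23+12- 3)/3 = 32/3 = 10.6667
Gy = (-25+15+28)/3 = 18/3 = 6.0000

G = (10.6667, 6.0000)


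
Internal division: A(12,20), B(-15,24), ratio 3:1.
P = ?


Px = (3*(-15) + 1*12)/4 = -33/4 = -8.2500
Py = (3*24 + 1*20)/4 = 92/4 = 23.0000

P = (-8.2500, 23.0000)


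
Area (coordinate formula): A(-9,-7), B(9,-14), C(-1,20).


-9*(-14-20) = 306
9*(20+ 7) = 243
-1*(-7+ 14) = -7
sum = 542
Area = |542|/2 = 271.0000

271.0000 sq units


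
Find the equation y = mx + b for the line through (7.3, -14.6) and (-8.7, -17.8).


m = (-3.2)/(-16.0) = 0.2000
b = y1 - m*x1 = -14.6 - (-3.2*7.3)/(-16.0) = -14.6 - 1.4600 = -16.0600

y = 0.2000x - 16.0600


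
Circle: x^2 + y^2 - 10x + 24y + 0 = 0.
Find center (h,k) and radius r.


h = -D/2 = 10/2 = 5
k = -E/2 = -24/2 = -12
r^2 = h^2 + k^2 - F = 25 + 144 - 0 = 169
r = 13

Center (5, -12), radius = 13


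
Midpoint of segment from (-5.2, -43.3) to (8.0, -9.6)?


Mx = (-5.2 + 8.0)/2 = 2.8/2 = 1.4000
My = (-43.3 - 9.6)/2 = -52.9/2 = -26.4500

(1.4000, -26.4500)


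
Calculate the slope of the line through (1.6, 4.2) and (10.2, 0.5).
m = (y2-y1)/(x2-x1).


dy = 0.5 - 4.2 = -3.7
dx = 10.2 - 1.6 = 8.6
m = -3.7/8.6 = -0.4302

m = -0.4302


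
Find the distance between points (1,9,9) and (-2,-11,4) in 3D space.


dx=-3, dy=-20, dz=-5
d = sqrt(9+400+25) = sqrt(434) = 20.8327

20.8327


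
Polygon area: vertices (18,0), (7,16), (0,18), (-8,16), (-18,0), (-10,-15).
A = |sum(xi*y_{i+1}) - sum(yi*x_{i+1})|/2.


sum(xi*y_{i+1}) = 18*16 + 7*18 + 0*16 - 8*0 - 18*(-15) - 10*0 = 684
sum(yi*x_{i+1}) = 0*7 + 16*0 + 18*(-8) + 16*(-18) + 0*(-10) - 15*18 = -702
Area = |684 + 702|/2 = 1386/2 = 693.0000

693.0000 sq units


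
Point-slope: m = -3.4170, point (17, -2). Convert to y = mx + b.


y + 2 = -3.4170(x - 17)
y = -3.4170x - 2 + 3.4170*17
y = -3.4170x + 56.0890

y = -3.4170x + 56.0890


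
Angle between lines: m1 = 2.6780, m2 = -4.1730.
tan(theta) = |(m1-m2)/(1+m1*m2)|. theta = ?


m1-m2 = 6.851
1+m1*m2 = -10.175294
tan(theta) = |6.851/(-10.175294)| = 0.673297
theta = arctan(|6.851/(-10.175294)|) = 33.9523 degrees (acute angle)

33.9523 degrees


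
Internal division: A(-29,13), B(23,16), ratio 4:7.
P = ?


Px = (4*23 + 7*(-29))/11 = -111/11 = -10.0909
Py = (4*16 + 7*13)/11 = 155/11 = 14.0909

P = (-10.0909, 14.0909)


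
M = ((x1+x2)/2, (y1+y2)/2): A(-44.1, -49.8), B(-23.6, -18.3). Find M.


Mx = (-44.1 - 23.6)/2 = -67.7/2 = -33.8500
My = (-49.8 - 18.3)/2 = -68.1/2 = -34.0500

(-33.8500, -34.0500)


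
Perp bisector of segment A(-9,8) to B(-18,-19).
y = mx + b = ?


Midpoint = (-13.5, -5.5)
Slope of AB = dy/dx = -27/(-9) = 3.0000
Perp slope = -dx/dy = -9/27 = -0.3333
b = My - (perp slope)*Mx = -5.5 + (-9*(-13.5))/(-27) = -5.5 - 4.5000 = -10.0000

y = -0.3333x - 10.0000


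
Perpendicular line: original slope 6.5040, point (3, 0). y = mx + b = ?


Perpendicular slope = -1/m1 = -1/6.5040 = -0.1538
b2 = y0 - m2*x0 = 0 + 3/6.5040 = 0 + 0.4613 = 0.4613

y = -0.1538x + 0.4613


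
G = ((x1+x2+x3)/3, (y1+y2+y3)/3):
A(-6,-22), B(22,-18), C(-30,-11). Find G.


Gx = (-6+22- 30)/3 = -14/3 = -4.6667
Gy = (-22- 18- 11)/3 = -51/3 = -17.0000

G = (-4.6667, -17.0000)


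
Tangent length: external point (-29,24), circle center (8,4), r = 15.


d = sqrt((-29-8)^2 + (24-4)^2) = sqrt(1369+400) = 42.0595
L = sqrt(1769.0000 - 225) = sqrt(1544.0000) = 39.2938

39.2938


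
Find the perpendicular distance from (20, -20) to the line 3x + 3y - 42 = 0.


|3*20 + 3*(-20) - 42| = |-42| = 42
sqrt(9 + 9) = sqrt(18) = 4.2426
d = 42/sqrt(18) = 9.8995

9.8995


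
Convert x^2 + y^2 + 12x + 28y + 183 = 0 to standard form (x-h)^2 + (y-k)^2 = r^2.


h = -D/2 = -12/2 = -6
k = -E/2 = -28/2 = -14
r^2 = h^2 + k^2 - F = 36 + 196 - 183 = 49
r = 7

Center (-6, -14), radius = 7


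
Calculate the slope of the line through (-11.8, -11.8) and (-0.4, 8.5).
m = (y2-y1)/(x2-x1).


dy = 8.5 + 11.8 = 20.3
dx = -0.4 + 11.8 = 11.4
m = 20.3/11.4 = 1.7807

m = 1.7807


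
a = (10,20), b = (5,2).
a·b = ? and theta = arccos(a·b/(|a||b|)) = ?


a·b = 10*5 + 20*2 = 50 + 40 = 90
|a| = sqrt(100+400) = 22.3607
|b| = sqrt(25+4) = 5.3852
cos(theta) = 90/(sqrt(500)*sqrt(29)) = 90/sqrt(14500) = 0.747409
theta = arccos(90/sqrt(14500)) = 41.6335 degrees

a·b = 90, theta = 41.6335 deg


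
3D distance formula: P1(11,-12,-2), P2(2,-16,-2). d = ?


dx=-9, dy=-4, dz=0
d = sqrt(81+16+0) = sqrt(97) = 9.8489

9.8489


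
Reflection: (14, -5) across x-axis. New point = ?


Reflection rule for x-axis: (x, -y)
(14, -5) -> (14, 5)

(14, 5)


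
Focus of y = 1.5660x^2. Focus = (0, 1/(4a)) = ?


a = 1.5660
4a = 6.2640
focus = (0, 1/6.2640) = (0, 0.1596)

Focus = (0, 0.1596)


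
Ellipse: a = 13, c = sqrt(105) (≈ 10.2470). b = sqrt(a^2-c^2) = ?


b^2 = 13^2 - (sqrt(105))^2 = 169 - 105 = 64
b = sqrt(64) = 8

b = 8


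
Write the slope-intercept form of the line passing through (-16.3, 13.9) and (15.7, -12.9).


m = (-26.8)/(32.0) = -0.8375
b = y1 - m*x1 = 13.9 - (-26.8*(-16.3))/(32.0) = 13.9 - 13.6513 = 0.2487

y = -0.8375x + 0.2487


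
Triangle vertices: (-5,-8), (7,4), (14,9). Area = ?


-5*(4-9) = 25
7*(9+ 8) = 119
14*(-8-4) = -168
sum = -24
Area = |-24|/2 = 12.0000

12.0000 sq units


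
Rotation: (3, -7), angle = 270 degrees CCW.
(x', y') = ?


cos(270) = 0, sin(270) = -1
x' = 3*0 + 7*(-1) = -7
y' = 3*(-1) - 7*0 = -3

(-7, -3)


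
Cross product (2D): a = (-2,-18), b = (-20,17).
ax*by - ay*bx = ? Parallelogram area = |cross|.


cross = -2*17 + 18*(-20) = -34 - 360 = -394
Parallelogram area = |-394| = 394

cross = -394, parallelogram area = 394


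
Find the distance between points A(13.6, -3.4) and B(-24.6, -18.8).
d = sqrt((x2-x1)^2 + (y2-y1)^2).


dx = -24.6 - 13.6 = -38.2
dy = -18.8 + 3.4 = -15.4
d = sqrt(1459.24 + 237.16) = sqrt(1696.4) = 41.1874

41.1874


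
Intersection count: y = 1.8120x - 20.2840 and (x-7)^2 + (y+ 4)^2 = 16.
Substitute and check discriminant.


Substitute y = 1.8120x - 20.2840: (x-7)^2 + (1.8120x- 20.2840+ 4)^2 = 16
Expand to Ax^2 + Bx + C = 0, where b-k = -16.284
A = 1+m^2 = 4.283344
B = 2(m(b-k) - h) = 2(1.8120*(-16.284) - 7) = -73.013216
C = h^2 + (b-k)^2 - r^2 = 49 + 265.168656 - 16 = 298.168656
disc = B^2-4AC = 5330.9297 - 5108.6357 = 222.2940
disc > 0

2 intersection points


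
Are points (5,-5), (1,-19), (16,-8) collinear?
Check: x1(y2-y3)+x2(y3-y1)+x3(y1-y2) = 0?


5*(-19+ 8) + 1*(-8+ 5) + 16*(-5+ 19)
= -55 - 3 + 224 = 166

No, not collinear (determinant = 166)


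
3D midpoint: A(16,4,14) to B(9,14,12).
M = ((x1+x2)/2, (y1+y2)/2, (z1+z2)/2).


Mx = (16+9)/2 = 12.5000
My = (4+14)/2 = 9.0000
Mz = (14+12)/2 = 13.0000

M = (12.5000, 9.0000, 13.0000)


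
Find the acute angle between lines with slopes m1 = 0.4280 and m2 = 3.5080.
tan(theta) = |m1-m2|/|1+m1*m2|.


m1-m2 = -3.08
1+m1*m2 = 2.501424
tan(theta) = |-3.08/2.501424| = 1.231299
theta = arctan(|-3.08/2.501424|) = 50.9182 degrees (acute angle)

50.9182 degrees


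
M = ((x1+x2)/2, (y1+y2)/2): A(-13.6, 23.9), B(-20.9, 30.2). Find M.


Mx = (-13.6 - 20.9)/2 = -34.5/2 = -17.2500
My = (23.9 + 30.2)/2 = 54.1/2 = 27.0500

(-17.2500, 27.0500)


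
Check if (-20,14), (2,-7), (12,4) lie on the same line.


-20*(-7-4) + 2*(4-14) + 12*(14+ 7)
= 220 - 20 + 252 = 452

No, not collinear (determinant = 452)


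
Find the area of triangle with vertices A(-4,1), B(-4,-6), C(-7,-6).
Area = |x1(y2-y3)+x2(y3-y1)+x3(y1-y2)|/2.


-4*(-6+ 6) = 0
-4*(-6-1) = 28
-7*(1+ 6) = -49
sum = -21
Area = |-21|/2 = 10.5000

10.5000 sq units


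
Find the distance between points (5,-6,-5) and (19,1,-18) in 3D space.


dx=14, dy=7, dz=-13
d = sqrt(196+49+169) = sqrt(414) = 20.3470

20.3470


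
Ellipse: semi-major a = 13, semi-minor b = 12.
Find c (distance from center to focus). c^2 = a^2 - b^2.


c^2 = 13^2 - 12^2 = 169 - 144 = 25
c = sqrt(25) = 5.0000

c = 5.0000


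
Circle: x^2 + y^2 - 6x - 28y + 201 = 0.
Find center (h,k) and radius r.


h = -D/2 = 6/2 = 3
k = -E/2 = 28/2 = 14
r^2 = h^2 + k^2 - F = 9 + 196 - 201 = 4
r = 2

Center (3, 14), radius = 2


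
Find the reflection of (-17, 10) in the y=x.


Reflection rule for y=x: (y, x)
(-17, 10) -> (10, -17)

(10, -17)


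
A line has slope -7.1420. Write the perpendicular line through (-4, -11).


Perpendicular slope = -1/m1 = -1/(-7.1420) = 0.1400
b2 = y0 - m2*x0 = -11 - 4/(-7.1420) = -11 + 0.5601 = -10.4399

y = 0.1400x - 10.4399


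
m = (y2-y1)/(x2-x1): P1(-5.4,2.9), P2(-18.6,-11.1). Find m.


dy = -11.1 - 2.9 = -14.0
dx = -18.6 + 5.4 = -13.2
m = -14.0/(-13.2) = 1.0606

m = 1.0606


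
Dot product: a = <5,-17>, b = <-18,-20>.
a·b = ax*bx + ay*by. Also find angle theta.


a·b = 5*(-18) - 17*(-20) = -90 + 340 = 250
|a| = sqrt(25+289) = 17.7200
|b| = sqrt(324+400) = 26.9072
cos(theta) = 250/(sqrt(314)*sqrt(724)) = 250/sqrt(227336) = 0.524331
theta = arccos(250/sqrt(227336)) = 58.3768 degrees

a·b = 250, theta = 58.3768 deg


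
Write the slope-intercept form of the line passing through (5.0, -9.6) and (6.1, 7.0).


m = (16.6)/(1.1) = 15.0909
b = y1 - m*x1 = -9.6 - (16.6*5.0)/(1.1) = -9.6 - 75.4545 = -85.0545

y = 15.0909x - 85.0545


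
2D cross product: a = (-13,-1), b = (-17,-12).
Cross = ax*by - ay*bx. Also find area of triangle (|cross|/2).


cross = -13*(-12) + 1*(-17) = 156 - 17 = 139
Triangle area = |139|/2 = 139/2 = 69.5000

cross = 139, triangle area = 69.5000


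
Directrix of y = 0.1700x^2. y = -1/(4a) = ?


a = 0.1700
1/(4a) = 1.4706
directrix: y = -1.4706 = -1.4706

y = -1.4706


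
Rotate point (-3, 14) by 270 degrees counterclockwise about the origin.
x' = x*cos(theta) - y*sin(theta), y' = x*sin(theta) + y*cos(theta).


cos(270) = 0, sin(270) = -1
x' = -3*0 - 14*(-1) = 14
y' = -3*(-1) + 14*0 = 3

(14, 3)


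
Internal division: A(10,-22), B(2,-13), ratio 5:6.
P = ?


Px = (5*2 + 6*10)/11 = 70/11 = 6.3636
Py = (5*(-13) + 6*(-22))/11 = -197/11 = -17.9091

P = (6.3636, -17.9091)


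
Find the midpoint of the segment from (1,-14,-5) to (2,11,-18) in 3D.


Mx = (1+2)/2 = 1.5000
My = (-14+11)/2 = -1.5000
Mz = (-5- 18)/2 = -11.5000

M = (1.5000, -1.5000, -11.5000)


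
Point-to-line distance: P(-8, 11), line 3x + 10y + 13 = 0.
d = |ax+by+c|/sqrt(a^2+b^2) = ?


|3*(-8) + 10*11 + 13| = |99| = 99
sqrt(9 + 100) = sqrt(109) = 10.4403
d = 99/sqrt(109) = 9.4825

9.4825


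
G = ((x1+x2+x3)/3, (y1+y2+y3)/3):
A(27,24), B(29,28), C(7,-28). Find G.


Gx = (27+29+7)/3 = 63/3 = 21.0000
Gy = (24+28- 28)/3 = 24/3 = 8.0000

G = (21.0000, 8.0000)


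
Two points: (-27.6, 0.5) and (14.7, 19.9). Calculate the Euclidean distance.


dx = 14.7 + 27.6 = 42.3
dy = 19.9 - 0.5 = 19.4
d = sqrt(1789.29 + 376.36) = sqrt(2165.65) = 46.5365

46.5365


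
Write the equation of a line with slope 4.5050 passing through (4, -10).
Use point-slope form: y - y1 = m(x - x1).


y + 10 = 4.5050(x - 4)
y = 4.5050x - 10 - 4.5050*4
y = 4.5050x - 28.0200

y = 4.5050x - 28.0200


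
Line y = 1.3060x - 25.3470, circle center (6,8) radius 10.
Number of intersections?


Substitute y = 1.3060x - 25.3470: (x-6)^2 + (1.3060x- 25.3470-8)^2 = 100
Expand to Ax^2 + Bx + C = 0, where b-k = -33.347
A = 1+m^2 = 2.705636
B = 2(m(b-k) - h) = 2(1.3060*(-33.347) - 6) = -99.102364
C = h^2 + (b-k)^2 - r^2 = 36 + 1112.022409 - 100 = 1048.022409
disc = B^2-4AC = 9821.2786 - 11342.2686 = -1520.9900
disc < 0

0 intersection points


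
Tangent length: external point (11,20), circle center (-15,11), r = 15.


d = sqrt((11+ 15)^2 + (20-11)^2) = sqrt(676+81) = 27.5136
L = sqrt(757.0000 - 225) = sqrt(532.0000) = 23.0651

23.0651


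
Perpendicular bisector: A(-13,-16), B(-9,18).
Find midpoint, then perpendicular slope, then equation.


Midpoint = (-11, 1)
Slope of AB = dy/dx = 34/4 = 8.5000
Perp slope = -dx/dy = -4/34 = -0.1176
b = My - (perp slope)*Mx = 1 + (4*(-11))/34 = 1 - 1.2941 = -0.2941

y = -0.1176x - 0.2941


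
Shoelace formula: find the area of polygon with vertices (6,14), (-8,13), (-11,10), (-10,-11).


sum(xi*y_{i+1}) = 6*13 - 8*10 - 11*(-11) - 10*14 = -21
sum(yi*x_{i+1}) = 14*(-8) + 13*(-11) + 10*(-10) - 11*6 = -421
Area = |-21 + 421|/2 = 400/2 = 200.0000

200.0000 sq units


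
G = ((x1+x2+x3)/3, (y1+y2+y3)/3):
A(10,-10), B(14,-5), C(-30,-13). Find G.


Gx = (10+14- 30)/3 = -6/3 = -2.0000
Gy = (-10- 5- 13)/3 = -28/3 = -9.3333

G = (-2.0000, -9.3333)


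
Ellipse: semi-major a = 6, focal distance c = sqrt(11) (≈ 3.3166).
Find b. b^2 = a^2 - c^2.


b^2 = 6^2 - (sqrt(11))^2 = 36 - 11 = 25
b = sqrt(25) = 5

b = 5


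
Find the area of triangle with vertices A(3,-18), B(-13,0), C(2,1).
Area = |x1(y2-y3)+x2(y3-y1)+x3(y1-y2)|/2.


3*(0-1) = -3
-13*(1+ 18) = -247
2*(-18-0) = -36
sum = -286
Area = |-286|/2 = 143.0000

143.0000 sq units


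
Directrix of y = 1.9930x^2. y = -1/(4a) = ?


a = 1.9930
1/(4a) = 0.1254
directrix: y = -0.1254 = -0.1254

y = -0.1254


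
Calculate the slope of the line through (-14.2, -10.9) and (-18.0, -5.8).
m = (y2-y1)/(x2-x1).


dy = -5.8 + 10.9 = 5.1
dx = -18.0 + 14.2 = -3.8
m = 5.1/(-3.8) = -1.3421

m = -1.3421


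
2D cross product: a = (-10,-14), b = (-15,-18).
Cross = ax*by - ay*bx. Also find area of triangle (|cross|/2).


cross = -10*(-18) + 14*(-15) = 180 - 210 = -30
Triangle area = |-30|/2 = 30/2 = 15.0000

cross = -30, triangle area = 15.0000


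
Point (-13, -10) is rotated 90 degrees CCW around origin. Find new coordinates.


cos(90) = 0, sin(90) = 1
x' = -13*0 + 10*1 = 10
y' = -13*1 - 10*0 = -13

(10, -13)


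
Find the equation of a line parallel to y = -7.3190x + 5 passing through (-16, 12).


Parallel lines have equal slopes.
m2 = -7.3190
b2 = 12 + 7.3190*(-16) = -105.1040

y = -7.3190x - 105.1040


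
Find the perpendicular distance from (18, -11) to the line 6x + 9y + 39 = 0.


|6*18 + 9*(-11) + 39| = |48| = 48
sqrt(36 + 81) = sqrt(117) = 10.8167
d = 48/sqrt(117) = 4.4376

4.4376


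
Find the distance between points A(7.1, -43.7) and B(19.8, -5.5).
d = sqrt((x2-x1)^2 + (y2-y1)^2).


dx = 19.8 - 7.1 = 12.7
dy = -5.5 + 43.7 = 38.2
d = sqrt(161.29 + 1459.24) = sqrt(1620.53) = 40.2558

40.2558


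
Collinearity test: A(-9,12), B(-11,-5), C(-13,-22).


-9*(-5+ 22) - 11*(-22-12) - 13*(12+ 5)
= -153 + 374 - 221 = 0

Yes, collinear (determinant = 0)


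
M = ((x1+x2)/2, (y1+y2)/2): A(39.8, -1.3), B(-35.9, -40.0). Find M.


Mx = (39.8 - 35.9)/2 = 3.9/2 = 1.9500
My = (-1.3 - 40.0)/2 = -41.3/2 = -20.6500

(1.9500, -20.6500)


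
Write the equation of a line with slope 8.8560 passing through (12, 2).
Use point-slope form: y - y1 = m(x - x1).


y - 2 = 8.8560(x - 12)
y = 8.8560x + 2 - 8.8560*12
y = 8.8560x - 104.2720

y = 8.8560x - 104.2720


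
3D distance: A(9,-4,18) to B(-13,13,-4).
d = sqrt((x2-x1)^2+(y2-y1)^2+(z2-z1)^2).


dx=-22, dy=17, dz=-22
d = sqrt(484+289+484) = sqrt(1257) = 35.4542

35.4542


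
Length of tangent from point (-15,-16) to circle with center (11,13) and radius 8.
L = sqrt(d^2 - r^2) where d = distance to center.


d = sqrt((-15-11)^2 + (-16-13)^2) = sqrt(676+841) = 38.9487
L = sqrt(1517.0000 - 64) = sqrt(1453.0000) = 38.1182

38.1182


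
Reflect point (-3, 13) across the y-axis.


Reflection rule for y-axis: (-x, y)
(-3, 13) -> (3, 13)

(3, 13)


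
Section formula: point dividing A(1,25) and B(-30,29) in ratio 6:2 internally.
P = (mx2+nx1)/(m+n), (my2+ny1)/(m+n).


Px = (6*(-30) + 2*1)/8 = -178/8 = -22.2500
Py = (6*29 + 2*25)/8 = 224/8 = 28.0000

P = (-22.2500, 28.0000)


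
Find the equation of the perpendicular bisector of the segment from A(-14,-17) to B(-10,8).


Midpoint = (-12, -4.5)
Slope of AB = dy/dx = 25/4 = 6.2500
Perp slope = -dx/dy = -4/25 = -0.1600
b = My - (perp slope)*Mx = -4.5 + (4*(-12))/25 = -4.5 - 1.9200 = -6.4200

y = -0.1600x - 6.4200


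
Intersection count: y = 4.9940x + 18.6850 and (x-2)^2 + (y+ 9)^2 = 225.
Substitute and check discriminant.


Substitute y = 4.9940x + 18.6850: (x-2)^2 + (4.9940x+18.6850+ 9)^2 = 225
Expand to Ax^2 + Bx + C = 0, where b-k = 27.685
A = 1+m^2 = 25.940036
B = 2(m(b-k) - h) = 2(4.9940*27.685 - 2) = 272.51778
C = h^2 + (b-k)^2 - r^2 = 4 + 766.459225 - 225 = 545.459225
disc = B^2-4AC = 74265.9404 - 56596.9277 = 17669.0127
disc > 0

2 intersection points


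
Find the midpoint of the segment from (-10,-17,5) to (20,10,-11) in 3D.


Mx = (-10+20)/2 = 5.0000
My = (-17+10)/2 = -3.5000
Mz = (5- 11)/2 = -3.0000

M = (5.0000, -3.5000, -3.0000)


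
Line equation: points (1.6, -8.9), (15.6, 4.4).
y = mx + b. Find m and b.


m = (13.3)/(14.0) = 0.9500
b = y1 - m*x1 = -8.9 - (13.3*1.6)/(14.0) = -8.9 - 1.5200 = -10.4200

y = 0.9500x - 10.4200


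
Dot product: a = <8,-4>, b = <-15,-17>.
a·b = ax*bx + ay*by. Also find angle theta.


a·b = 8*(-15) - 4*(-17) = -120 + 68 = -52
|a| = sqrt(64+16) = 8.9443
|b| = sqrt(225+289) = 22.6716
cos(theta) = -52/(sqrt(80)*sqrt(514)) = -52/sqrt(41120) = -0.256435
theta = arccos(-52/sqrt(41120)) = 104.8586 degrees

a·b = -52, theta = 104.8586 deg


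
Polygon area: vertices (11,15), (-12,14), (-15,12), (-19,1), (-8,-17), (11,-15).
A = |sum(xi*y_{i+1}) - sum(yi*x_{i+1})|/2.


sum(xi*y_{i+1}) = 11*14 - 12*12 - 15*1 - 19*(-17) - 8*(-15) + 11*15 = 603
sum(yi*x_{i+1}) = 15*(-12) + 14*(-15) + 12*(-19) + 1*(-8) - 17*11 - 15*11 = -978
Area = |603 + 978|/2 = 1581/2 = 790.5000

790.5000 sq units


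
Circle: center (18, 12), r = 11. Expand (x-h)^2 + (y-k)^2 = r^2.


(x-18)^2 + (y-12)^2 = 11^2
D = -2h = -36, E = -2k = -24
F = h^2+k^2-r^2 = 324+144-121 = 347

x^2 + y^2 - 36x - 24y + 347 = 0


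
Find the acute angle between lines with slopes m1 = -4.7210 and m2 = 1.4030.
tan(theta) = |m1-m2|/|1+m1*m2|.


m1-m2 = -6.124
1+m1*m2 = -5.623563
tan(theta) = |-6.124/(-5.623563)| = 1.088989
theta = arctan(|-6.124/(-5.623563)|) = 47.4393 degrees (acute angle)

47.4393 degrees


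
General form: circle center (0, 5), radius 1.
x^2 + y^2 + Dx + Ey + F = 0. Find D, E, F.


(x-0)^2 + (y-5)^2 = 1^2
D = -2h = 0, E = -2k = -10
F = h^2+k^2-r^2 = 0+25-1 = 24

D = 0, E = -10, F = 24


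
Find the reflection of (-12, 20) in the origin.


Reflection rule for origin: (-x, -y)
(-12, 20) -> (12, -20)

(12, -20)


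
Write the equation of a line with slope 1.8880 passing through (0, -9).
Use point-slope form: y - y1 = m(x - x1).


y + 9 = 1.8880(x - 0)
y = 1.8880x - 9 - 1.8880*0
y = 1.8880x - 9.0000

y = 1.8880x - 9.0000


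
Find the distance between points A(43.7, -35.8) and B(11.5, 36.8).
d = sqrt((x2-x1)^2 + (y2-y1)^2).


dx = 11.5 - 43.7 = -32.2
dy = 36.8 + 35.8 = 72.6
d = sqrt(1036.84 + 5270.76) = sqrt(6307.6) = 79.4204

79.4204


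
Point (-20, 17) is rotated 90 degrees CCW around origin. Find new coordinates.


cos(90) = 0, sin(90) = 1
x' = -20*0 - 17*1 = -17
y' = -20*1 + 17*0 = -20

(-17, -20)


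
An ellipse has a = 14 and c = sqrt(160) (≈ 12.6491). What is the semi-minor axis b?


b^2 = 14^2 - (sqrt(160))^2 = 196 - 160 = 36
b = sqrt(36) = 6

b = 6


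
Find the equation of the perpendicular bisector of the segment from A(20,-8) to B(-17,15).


Midpoint = (1.5, 3.5)
Slope of AB = dy/dx = 23/(-37) = -0.6216
Perp slope = -dx/dy = 37/23 = 1.6087
b = My - (perp slope)*Mx = 3.5 + (-37*1.5)/23 = 3.5 - 2.4130 = 1.0870

y = 1.6087x + 1.0870


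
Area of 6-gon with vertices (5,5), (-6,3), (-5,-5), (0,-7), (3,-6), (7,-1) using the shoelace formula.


sum(xi*y_{i+1}) = 5*3 - 6*(-5) - 5*(-7) + 0*(-6) + 3*(-1) + 7*5 = 112
sum(yi*x_{i+1}) = 5*(-6) + 3*(-5) - 5*0 - 7*3 - 6*7 - 1*5 = -113
Area = |112 + 113|/2 = 225/2 = 112.5000

112.5000 sq units


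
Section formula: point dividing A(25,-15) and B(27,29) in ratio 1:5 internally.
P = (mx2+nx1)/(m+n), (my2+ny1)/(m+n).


Px = (1*27 + 5*25)/6 = 152/6 = 25.3333
Py = (1*29 + 5*(-15))/6 = -46/6 = -7.6667

P = (25.3333, -7.6667)


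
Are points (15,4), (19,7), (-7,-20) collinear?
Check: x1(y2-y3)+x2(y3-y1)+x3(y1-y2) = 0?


15*(7+ 20) + 19*(-20-4) - 7*(4-7)
= 405 - 456 + 21 = -30

No, not collinear (determinant = -30)


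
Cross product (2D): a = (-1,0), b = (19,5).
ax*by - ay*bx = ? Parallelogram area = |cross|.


cross = -1*5 - 0*19 = -5 - 0 = -5
Parallelogram area = |-5| = 5

cross = -5, parallelogram area = 5


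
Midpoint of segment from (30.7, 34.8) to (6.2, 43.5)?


Mx = (30.7 + 6.2)/2 = 36.9/2 = 18.4500
My = (34.8 + 43.5)/2 = 78.3/2 = 39.1500

(18.4500, 39.1500)


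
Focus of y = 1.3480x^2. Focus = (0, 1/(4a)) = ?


a = 1.3480
4a = 5.3920
focus = (0, 1/5.3920) = (0, 0.1855)

Focus = (0, 0.1855)


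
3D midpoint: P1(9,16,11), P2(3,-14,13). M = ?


Mx = (9+3)/2 = 6.0000
My = (16- 14)/2 = 1.0000
Mz = (11+13)/2 = 12.0000

M = (6.0000, 1.0000, 12.0000)


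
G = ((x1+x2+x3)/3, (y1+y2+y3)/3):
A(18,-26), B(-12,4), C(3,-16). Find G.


Gx = (18- 12+3)/3 = 9/3 = 3.0000
Gy = (-26+4- 16)/3 = -38/3 = -12.6667

G = (3.0000, -12.6667)


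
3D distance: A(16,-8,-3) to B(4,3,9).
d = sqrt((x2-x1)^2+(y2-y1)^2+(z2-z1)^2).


dx=-12, dy=11, dz=12
d = sqrt(144+121+144) = sqrt(409) = 20.2237

20.2237


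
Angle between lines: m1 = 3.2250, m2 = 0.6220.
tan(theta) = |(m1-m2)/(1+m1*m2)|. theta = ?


m1-m2 = 2.603
1+m1*m2 = 3.00595
tan(theta) = |2.603/3.00595| = 0.865949
theta = arctan(|2.603/3.00595|) = 40.8909 degrees (acute angle)

40.8909 degrees


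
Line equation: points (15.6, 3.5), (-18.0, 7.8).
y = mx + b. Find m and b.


m = (4.3)/(-33.6) = -0.1280
b = y1 - m*x1 = 3.5 - (4.3*15.6)/(-33.6) = 3.5 + 1.9964 = 5.4964

y = -0.1280x + 5.4964


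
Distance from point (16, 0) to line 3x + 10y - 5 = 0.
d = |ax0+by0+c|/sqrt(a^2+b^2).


|3*16 + 10*0 - 5| = |43| = 43
sqrt(9 + 100) = sqrt(109) = 10.4403
d = 43/sqrt(109) = 4.1187

4.1187


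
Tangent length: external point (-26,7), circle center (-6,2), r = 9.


d = sqrt((-26+ 6)^2 + (7-2)^2) = sqrt(400+25) = 20.6155
L = sqrt(425.0000 - 81) = sqrt(344.0000) = 18.5472

18.5472


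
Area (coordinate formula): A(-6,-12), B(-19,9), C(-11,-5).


-6*(9+ 5) = -84
-19*(-5+ 12) = -133
-11*(-12-9) = 231
sum = 14
Area = |14|/2 = 7.0000

7.0000 sq units


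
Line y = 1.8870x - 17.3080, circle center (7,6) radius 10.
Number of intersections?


Substitute y = 1.8870x - 17.3080: (x-7)^2 + (1.8870x- 17.3080-6)^2 = 100
Expand to Ax^2 + Bx + C = 0, where b-k = -23.308
A = 1+m^2 = 4.560769
B = 2(m(b-k) - h) = 2(1.8870*(-23.308) - 7) = -101.964392
C = h^2 + (b-k)^2 - r^2 = 49 + 543.262864 - 100 = 492.262864
disc = B^2-4AC = 10396.7372 - 8980.3888 = 1416.3484
disc > 0

2 intersection points


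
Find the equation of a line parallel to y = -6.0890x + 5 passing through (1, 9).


Parallel lines have equal slopes.
m2 = -6.0890
b2 = 9 + 6.0890*1 = 15.0890

y = -6.0890x + 15.0890


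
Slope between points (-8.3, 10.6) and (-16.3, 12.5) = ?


dy = 12.5 - 10.6 = 1.9
dx = -16.3 + 8.3 = -8.0
m = 1.9/(-8.0) = -0.2375

m = -0.2375


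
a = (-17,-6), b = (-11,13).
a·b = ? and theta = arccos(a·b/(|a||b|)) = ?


a·b = -17*(-11) - 6*13 = 187 - 78 = 109
|a| = sqrt(289+36) = 18.0278
|b| = sqrt(121+169) = 17.0294
cos(theta) = 109/(sqrt(325)*sqrt(290)) = 109/sqrt(94250) = 0.355047
theta = arccos(109/sqrt(94250)) = 69.2037 degrees

a·b = 109, theta = 69.2037 deg


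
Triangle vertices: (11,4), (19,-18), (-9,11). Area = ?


11*(-18-11) = -319
19*(11-4) = 133
-9*(4+ 18) = -198
sum = -384
Area = |-384|/2 = 192.0000

192.0000 sq units
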